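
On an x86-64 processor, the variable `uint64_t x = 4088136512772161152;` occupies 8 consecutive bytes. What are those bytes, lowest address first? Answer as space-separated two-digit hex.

4088136512772161152 in hexadecimal, padded to 64 bits, is 0x38BBFA7F9D16BE80.
Split into bytes (most-significant first): 38 BB FA 7F 9D 16 BE 80.
Little-endian stores the least-significant byte at the lowest address.
So at ascending addresses the bytes are 80 BE 16 9D 7F FA BB 38.

80 BE 16 9D 7F FA BB 38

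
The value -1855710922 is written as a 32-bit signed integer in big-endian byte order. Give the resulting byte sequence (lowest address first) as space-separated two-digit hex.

Two's complement of -1855710922 in 32 bits: 1855710922 = 0x6E9BE6CA; invert → 0x91641935; add 1 → 0x91641936.
Split into bytes (most-significant first): 91 64 19 36.
Big-endian: lowest address holds the most-significant byte.
So the memory order matches the most-significant-first order: 91 64 19 36.

91 64 19 36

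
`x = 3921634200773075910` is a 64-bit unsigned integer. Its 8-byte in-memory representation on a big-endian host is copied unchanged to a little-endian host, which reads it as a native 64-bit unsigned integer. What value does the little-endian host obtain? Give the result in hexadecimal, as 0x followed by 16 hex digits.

0xC6231A2487716C36

3921634200773075910 in 64-bit hexadecimal is 0x366C7187241A23C6.
Stored big-endian, the bytes at ascending addresses are 36 6C 71 87 24 1A 23 C6.
Read back as little-endian, the first byte is least significant, giving 0xC6231A2487716C36.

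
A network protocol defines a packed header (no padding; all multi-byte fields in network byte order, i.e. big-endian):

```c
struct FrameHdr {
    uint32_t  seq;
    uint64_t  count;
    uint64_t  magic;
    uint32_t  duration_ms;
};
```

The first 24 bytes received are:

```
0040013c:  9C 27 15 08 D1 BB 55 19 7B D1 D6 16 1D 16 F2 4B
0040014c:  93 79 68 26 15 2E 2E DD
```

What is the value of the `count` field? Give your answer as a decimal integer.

15112766542511724054

`count` follows `seq` (4 bytes), so it starts at byte offset 4 and occupies 8 bytes.
Bytes at offsets 4..11: D1 BB 55 19 7B D1 D6 16.
Big-endian: lowest address holds the most-significant byte.
The bytes are already most-significant first: 0xD1BB55197BD1D616.
0xD1BB55197BD1D616 = 15112766542511724054.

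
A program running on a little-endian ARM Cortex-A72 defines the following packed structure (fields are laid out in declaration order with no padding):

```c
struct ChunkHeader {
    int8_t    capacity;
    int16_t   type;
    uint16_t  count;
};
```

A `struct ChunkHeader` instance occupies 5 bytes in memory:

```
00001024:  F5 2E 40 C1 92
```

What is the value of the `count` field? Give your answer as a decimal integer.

37569

`count` follows `capacity` (1 B), `type` (2 B), so it starts at offset 1 + 2 = 3 and occupies 2 bytes.
Bytes at offsets 3..4: C1 92.
Little-endian: lowest address holds the least-significant byte.
Reassemble most-significant byte first: 92 C1 → 0x92C1.
0x92C1 = 37569.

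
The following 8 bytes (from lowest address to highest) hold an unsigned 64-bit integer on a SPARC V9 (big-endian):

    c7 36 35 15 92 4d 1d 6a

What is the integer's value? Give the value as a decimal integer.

Big-endian stores the most-significant byte at the lowest address.
The bytes are already most-significant first: 0xC7363515924D1D6A.
0xC7363515924D1D6A = 14354719229055147370.

14354719229055147370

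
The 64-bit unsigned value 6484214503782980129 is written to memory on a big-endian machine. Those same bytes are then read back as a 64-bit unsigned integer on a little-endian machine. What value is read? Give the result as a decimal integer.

6484214503782980129 in 64-bit hexadecimal is 0x59FC8EBC816B9A21.
Stored big-endian, the bytes at ascending addresses are 59 FC 8E BC 81 6B 9A 21.
Read back as little-endian, the first byte is least significant, giving 0x219A6B81BC8EFC59.
0x219A6B81BC8EFC59 = 2421365954623503449.

2421365954623503449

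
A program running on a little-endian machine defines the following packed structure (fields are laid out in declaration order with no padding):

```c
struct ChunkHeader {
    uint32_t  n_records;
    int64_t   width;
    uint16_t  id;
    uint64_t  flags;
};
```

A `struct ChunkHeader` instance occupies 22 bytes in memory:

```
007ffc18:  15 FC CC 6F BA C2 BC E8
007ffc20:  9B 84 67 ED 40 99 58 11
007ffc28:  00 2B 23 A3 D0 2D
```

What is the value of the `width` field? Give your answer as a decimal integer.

-1339956558959951174

`width` follows `n_records` (4 bytes), so it starts at byte offset 4 and occupies 8 bytes.
Bytes at offsets 4..11: BA C2 BC E8 9B 84 67 ED.
Little-endian: lowest address holds the least-significant byte.
Reassemble most-significant byte first: ED 67 84 9B E8 BC C2 BA → 0xED67849BE8BCC2BA.
Top bit is set, so as a signed 64-bit value this is 0xED67849BE8BCC2BA − 2^64 = -1339956558959951174.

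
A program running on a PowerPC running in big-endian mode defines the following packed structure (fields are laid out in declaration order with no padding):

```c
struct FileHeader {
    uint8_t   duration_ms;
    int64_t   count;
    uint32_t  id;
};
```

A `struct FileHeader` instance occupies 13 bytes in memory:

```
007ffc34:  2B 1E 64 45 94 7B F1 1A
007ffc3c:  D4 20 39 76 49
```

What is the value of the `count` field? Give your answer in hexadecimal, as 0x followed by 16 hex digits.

0x1E6445947BF11AD4

`count` follows `duration_ms` (1 byte), so it starts at byte offset 1 and occupies 8 bytes.
Bytes at offsets 1..8: 1E 64 45 94 7B F1 1A D4.
Big-endian: lowest address holds the most-significant byte.
The bytes are already most-significant first: 0x1E6445947BF11AD4.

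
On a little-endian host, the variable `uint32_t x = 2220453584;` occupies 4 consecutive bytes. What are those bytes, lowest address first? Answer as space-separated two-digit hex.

D0 6E 59 84

2220453584 in hexadecimal, padded to 32 bits, is 0x84596ED0.
Split into bytes (most-significant first): 84 59 6E D0.
In little-endian order the low byte comes first in memory.
So at ascending addresses the bytes are D0 6E 59 84.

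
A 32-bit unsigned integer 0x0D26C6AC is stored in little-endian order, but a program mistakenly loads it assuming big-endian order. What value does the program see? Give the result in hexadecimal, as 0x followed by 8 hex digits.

Stored little-endian, the bytes at ascending addresses are AC C6 26 0D.
Read back as big-endian, the last byte is least significant, giving 0xACC6260D.

0xACC6260D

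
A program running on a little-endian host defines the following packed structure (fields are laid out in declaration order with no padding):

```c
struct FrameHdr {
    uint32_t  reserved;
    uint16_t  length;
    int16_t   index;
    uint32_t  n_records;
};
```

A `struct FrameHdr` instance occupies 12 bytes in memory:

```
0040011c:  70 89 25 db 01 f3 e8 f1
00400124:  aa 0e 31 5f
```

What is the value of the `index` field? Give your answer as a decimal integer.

`index` follows `reserved` (4 B), `length` (2 B), so it starts at offset 4 + 2 = 6 and occupies 2 bytes.
Bytes at offsets 6..7: E8 F1.
In little-endian order the low byte comes first in memory.
Reassemble most-significant byte first: F1 E8 → 0xF1E8.
Top bit is set, so as a signed 16-bit value this is 0xF1E8 − 2^16 = -3608.

-3608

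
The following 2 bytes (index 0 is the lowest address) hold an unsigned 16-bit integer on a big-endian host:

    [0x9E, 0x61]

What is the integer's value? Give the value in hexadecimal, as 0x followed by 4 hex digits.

In big-endian order the high byte comes first in memory.
The bytes are already most-significant first: 0x9E61.

0x9E61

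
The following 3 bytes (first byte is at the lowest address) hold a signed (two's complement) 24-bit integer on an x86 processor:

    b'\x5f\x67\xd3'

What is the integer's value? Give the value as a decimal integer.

-2922657

Little-endian stores the least-significant byte at the lowest address.
Reassemble most-significant byte first: D3 67 5F → 0xD3675F.
Top bit is set, so as a signed 24-bit value this is 0xD3675F − 2^24 = -2922657.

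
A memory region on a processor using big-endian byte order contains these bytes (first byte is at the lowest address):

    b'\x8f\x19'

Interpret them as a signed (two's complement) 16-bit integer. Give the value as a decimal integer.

-28903

Big-endian: lowest address holds the most-significant byte.
The bytes are already most-significant first: 0x8F19.
Top bit is set, so as a signed 16-bit value this is 0x8F19 − 2^16 = -28903.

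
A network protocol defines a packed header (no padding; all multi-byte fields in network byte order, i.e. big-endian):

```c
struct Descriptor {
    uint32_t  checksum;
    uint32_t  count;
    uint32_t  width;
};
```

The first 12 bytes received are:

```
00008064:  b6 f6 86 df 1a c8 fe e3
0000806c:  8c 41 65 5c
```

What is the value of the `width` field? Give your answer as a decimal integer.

2353096028

`width` follows `checksum` (4 B), `count` (4 B), so it starts at offset 4 + 4 = 8 and occupies 4 bytes.
Bytes at offsets 8..11: 8C 41 65 5C.
In big-endian order the high byte comes first in memory.
The bytes are already most-significant first: 0x8C41655C.
0x8C41655C = 2353096028.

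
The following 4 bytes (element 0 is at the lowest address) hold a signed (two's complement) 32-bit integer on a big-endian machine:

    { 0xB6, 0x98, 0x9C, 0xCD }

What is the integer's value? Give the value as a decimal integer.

-1231512371

Big-endian stores the most-significant byte at the lowest address.
The bytes are already most-significant first: 0xB6989CCD.
Top bit is set, so as a signed 32-bit value this is 0xB6989CCD − 2^32 = -1231512371.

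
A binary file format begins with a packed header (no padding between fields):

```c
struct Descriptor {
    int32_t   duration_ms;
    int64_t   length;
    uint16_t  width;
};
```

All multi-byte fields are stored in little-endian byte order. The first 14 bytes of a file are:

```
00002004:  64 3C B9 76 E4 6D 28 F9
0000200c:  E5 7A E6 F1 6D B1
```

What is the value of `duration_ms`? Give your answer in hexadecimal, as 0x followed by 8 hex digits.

0x76B93C64

`duration_ms` is the first field, at byte offset 0, occupying 4 bytes.
Bytes at offsets 0..3: 64 3C B9 76.
In little-endian order the low byte comes first in memory.
Reassemble most-significant byte first: 76 B9 3C 64 → 0x76B93C64.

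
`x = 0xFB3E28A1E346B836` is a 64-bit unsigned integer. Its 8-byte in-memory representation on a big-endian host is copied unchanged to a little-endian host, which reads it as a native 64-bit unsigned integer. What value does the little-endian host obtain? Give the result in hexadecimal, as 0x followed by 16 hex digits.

0x36B846E3A1283EFB

Stored big-endian, the bytes at ascending addresses are FB 3E 28 A1 E3 46 B8 36.
Read back as little-endian, the first byte is least significant, giving 0x36B846E3A1283EFB.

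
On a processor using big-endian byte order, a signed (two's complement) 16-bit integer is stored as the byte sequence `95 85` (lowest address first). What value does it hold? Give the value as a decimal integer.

-27259

Big-endian: lowest address holds the most-significant byte.
The bytes are already most-significant first: 0x9585.
Top bit is set, so as a signed 16-bit value this is 0x9585 − 2^16 = -27259.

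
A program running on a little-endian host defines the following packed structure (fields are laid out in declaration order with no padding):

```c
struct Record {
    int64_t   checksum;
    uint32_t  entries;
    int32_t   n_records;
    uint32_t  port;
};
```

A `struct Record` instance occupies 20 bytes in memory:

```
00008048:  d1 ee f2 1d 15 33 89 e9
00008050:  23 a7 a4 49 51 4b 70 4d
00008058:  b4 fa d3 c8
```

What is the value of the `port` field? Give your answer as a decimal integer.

3369335476

`port` follows `checksum` (8 B), `entries` (4 B), `n_records` (4 B), so it starts at offset 8 + 4 + 4 = 16 and occupies 4 bytes.
Bytes at offsets 16..19: B4 FA D3 C8.
In little-endian order the low byte comes first in memory.
Reassemble most-significant byte first: C8 D3 FA B4 → 0xC8D3FAB4.
0xC8D3FAB4 = 3369335476.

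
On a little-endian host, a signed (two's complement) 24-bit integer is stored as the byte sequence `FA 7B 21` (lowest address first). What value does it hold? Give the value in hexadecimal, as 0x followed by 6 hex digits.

0x217BFA

Little-endian: lowest address holds the least-significant byte.
Reassemble most-significant byte first: 21 7B FA → 0x217BFA.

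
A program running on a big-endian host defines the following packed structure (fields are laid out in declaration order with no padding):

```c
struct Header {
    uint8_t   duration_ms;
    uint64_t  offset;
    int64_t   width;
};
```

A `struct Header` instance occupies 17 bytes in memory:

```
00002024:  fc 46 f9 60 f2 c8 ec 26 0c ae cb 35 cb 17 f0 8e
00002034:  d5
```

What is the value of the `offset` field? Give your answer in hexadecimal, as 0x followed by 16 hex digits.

`offset` follows `duration_ms` (1 byte), so it starts at byte offset 1 and occupies 8 bytes.
Bytes at offsets 1..8: 46 F9 60 F2 C8 EC 26 0C.
Big-endian stores the most-significant byte at the lowest address.
The bytes are already most-significant first: 0x46F960F2C8EC260C.

0x46F960F2C8EC260C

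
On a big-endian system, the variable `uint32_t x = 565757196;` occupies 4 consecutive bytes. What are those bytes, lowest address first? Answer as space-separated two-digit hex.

565757196 in hexadecimal, padded to 32 bits, is 0x21B8C50C.
Split into bytes (most-significant first): 21 B8 C5 0C.
Big-endian: lowest address holds the most-significant byte.
So the memory order matches the most-significant-first order: 21 B8 C5 0C.

21 B8 C5 0C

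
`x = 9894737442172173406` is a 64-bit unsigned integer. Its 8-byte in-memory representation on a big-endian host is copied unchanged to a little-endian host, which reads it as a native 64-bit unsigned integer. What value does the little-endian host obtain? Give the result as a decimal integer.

6844465871284031881

9894737442172173406 in 64-bit hexadecimal is 0x89512B47726DFC5E.
Stored big-endian, the bytes at ascending addresses are 89 51 2B 47 72 6D FC 5E.
Read back as little-endian, the first byte is least significant, giving 0x5EFC6D72472B5189.
0x5EFC6D72472B5189 = 6844465871284031881.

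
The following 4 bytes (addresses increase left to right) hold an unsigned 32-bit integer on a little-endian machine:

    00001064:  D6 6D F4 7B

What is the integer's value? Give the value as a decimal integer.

In little-endian order the low byte comes first in memory.
Reassemble most-significant byte first: 7B F4 6D D6 → 0x7BF46DD6.
0x7BF46DD6 = 2079616470.

2079616470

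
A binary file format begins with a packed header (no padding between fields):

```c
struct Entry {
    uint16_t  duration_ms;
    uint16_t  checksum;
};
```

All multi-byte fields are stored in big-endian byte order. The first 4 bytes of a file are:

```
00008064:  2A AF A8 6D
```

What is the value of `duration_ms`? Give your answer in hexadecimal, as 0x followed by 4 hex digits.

`duration_ms` is the first field, at byte offset 0, occupying 2 bytes.
Bytes at offsets 0..1: 2A AF.
Big-endian stores the most-significant byte at the lowest address.
The bytes are already most-significant first: 0x2AAF.

0x2AAF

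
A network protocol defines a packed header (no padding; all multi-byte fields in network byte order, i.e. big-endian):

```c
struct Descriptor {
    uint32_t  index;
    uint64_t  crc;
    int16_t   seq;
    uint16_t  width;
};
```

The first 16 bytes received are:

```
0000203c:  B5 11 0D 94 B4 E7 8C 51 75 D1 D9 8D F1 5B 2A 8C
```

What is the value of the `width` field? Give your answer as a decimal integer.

10892

`width` follows `index` (4 B), `crc` (8 B), `seq` (2 B), so it starts at offset 4 + 8 + 2 = 14 and occupies 2 bytes.
Bytes at offsets 14..15: 2A 8C.
In big-endian order the high byte comes first in memory.
The bytes are already most-significant first: 0x2A8C.
0x2A8C = 10892.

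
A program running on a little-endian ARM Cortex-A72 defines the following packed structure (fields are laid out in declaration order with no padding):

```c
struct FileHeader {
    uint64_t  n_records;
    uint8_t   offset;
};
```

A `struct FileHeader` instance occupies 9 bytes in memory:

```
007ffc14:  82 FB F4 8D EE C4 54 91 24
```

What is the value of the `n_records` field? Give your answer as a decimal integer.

`n_records` is the first field, at byte offset 0, occupying 8 bytes.
Bytes at offsets 0..7: 82 FB F4 8D EE C4 54 91.
In little-endian order the low byte comes first in memory.
Reassemble most-significant byte first: 91 54 C4 EE 8D F4 FB 82 → 0x9154C4EE8DF4FB82.
0x9154C4EE8DF4FB82 = 10472211562406148994.

10472211562406148994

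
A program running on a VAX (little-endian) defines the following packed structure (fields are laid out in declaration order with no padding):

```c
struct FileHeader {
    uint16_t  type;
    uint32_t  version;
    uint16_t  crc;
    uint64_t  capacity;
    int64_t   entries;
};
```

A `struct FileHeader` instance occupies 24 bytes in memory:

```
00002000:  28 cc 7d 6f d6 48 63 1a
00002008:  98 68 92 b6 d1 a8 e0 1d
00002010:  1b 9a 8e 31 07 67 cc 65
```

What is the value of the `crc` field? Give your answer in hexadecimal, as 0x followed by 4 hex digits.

`crc` follows `type` (2 B), `version` (4 B), so it starts at offset 2 + 4 = 6 and occupies 2 bytes.
Bytes at offsets 6..7: 63 1A.
Little-endian stores the least-significant byte at the lowest address.
Reassemble most-significant byte first: 1A 63 → 0x1A63.

0x1A63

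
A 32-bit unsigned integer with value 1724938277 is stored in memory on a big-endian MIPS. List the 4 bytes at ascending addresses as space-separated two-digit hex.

66 D0 78 25

1724938277 in hexadecimal, padded to 32 bits, is 0x66D07825.
Split into bytes (most-significant first): 66 D0 78 25.
In big-endian order the high byte comes first in memory.
So the memory order matches the most-significant-first order: 66 D0 78 25.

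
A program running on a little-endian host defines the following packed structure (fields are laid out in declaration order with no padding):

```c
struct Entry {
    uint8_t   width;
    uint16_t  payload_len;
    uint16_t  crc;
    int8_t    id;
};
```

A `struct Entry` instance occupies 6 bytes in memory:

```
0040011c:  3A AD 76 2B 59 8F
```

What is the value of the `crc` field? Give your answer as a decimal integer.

`crc` follows `width` (1 B), `payload_len` (2 B), so it starts at offset 1 + 2 = 3 and occupies 2 bytes.
Bytes at offsets 3..4: 2B 59.
Little-endian stores the least-significant byte at the lowest address.
Reassemble most-significant byte first: 59 2B → 0x592B.
0x592B = 22827.

22827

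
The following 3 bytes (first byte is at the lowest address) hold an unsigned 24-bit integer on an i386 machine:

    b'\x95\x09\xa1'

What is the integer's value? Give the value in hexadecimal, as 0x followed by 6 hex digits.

Little-endian: lowest address holds the least-significant byte.
Reassemble most-significant byte first: A1 09 95 → 0xA10995.

0xA10995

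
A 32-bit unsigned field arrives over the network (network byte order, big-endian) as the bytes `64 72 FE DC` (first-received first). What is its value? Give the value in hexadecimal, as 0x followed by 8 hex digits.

0x6472FEDC

Big-endian stores the most-significant byte at the lowest address.
The bytes are already most-significant first: 0x6472FEDC.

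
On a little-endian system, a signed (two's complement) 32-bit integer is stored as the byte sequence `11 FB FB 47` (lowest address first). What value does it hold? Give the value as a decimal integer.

Little-endian: lowest address holds the least-significant byte.
Reassemble most-significant byte first: 47 FB FB 11 → 0x47FBFB11.
0x47FBFB11 = 1207696145.

1207696145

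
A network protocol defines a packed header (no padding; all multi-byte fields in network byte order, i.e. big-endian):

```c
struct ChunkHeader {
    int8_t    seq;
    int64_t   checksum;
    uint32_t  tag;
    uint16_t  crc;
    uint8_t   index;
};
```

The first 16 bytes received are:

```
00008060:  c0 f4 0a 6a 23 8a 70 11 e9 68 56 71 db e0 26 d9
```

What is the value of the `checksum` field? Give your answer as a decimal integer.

-861759677809028631

`checksum` follows `seq` (1 byte), so it starts at byte offset 1 and occupies 8 bytes.
Bytes at offsets 1..8: F4 0A 6A 23 8A 70 11 E9.
Big-endian stores the most-significant byte at the lowest address.
The bytes are already most-significant first: 0xF40A6A238A7011E9.
Top bit is set, so as a signed 64-bit value this is 0xF40A6A238A7011E9 − 2^64 = -861759677809028631.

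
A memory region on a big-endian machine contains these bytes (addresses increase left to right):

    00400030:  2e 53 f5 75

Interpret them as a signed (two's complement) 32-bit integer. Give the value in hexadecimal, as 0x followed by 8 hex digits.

Big-endian stores the most-significant byte at the lowest address.
The bytes are already most-significant first: 0x2E53F575.

0x2E53F575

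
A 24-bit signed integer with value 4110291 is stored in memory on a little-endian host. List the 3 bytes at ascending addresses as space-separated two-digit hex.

D3 B7 3E

4110291 in hexadecimal, padded to 24 bits, is 0x3EB7D3.
Split into bytes (most-significant first): 3E B7 D3.
Little-endian stores the least-significant byte at the lowest address.
So at ascending addresses the bytes are D3 B7 3E.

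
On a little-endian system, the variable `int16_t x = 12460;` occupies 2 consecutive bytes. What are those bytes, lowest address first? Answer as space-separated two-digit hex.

12460 in hexadecimal, padded to 16 bits, is 0x30AC.
Split into bytes (most-significant first): 30 AC.
Little-endian stores the least-significant byte at the lowest address.
So at ascending addresses the bytes are AC 30.

AC 30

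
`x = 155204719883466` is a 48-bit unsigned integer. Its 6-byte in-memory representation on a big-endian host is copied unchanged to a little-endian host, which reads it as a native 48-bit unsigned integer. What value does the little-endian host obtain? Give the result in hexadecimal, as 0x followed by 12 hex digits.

0xCA34326A288D

155204719883466 in 48-bit hexadecimal is 0x8D286A3234CA.
Stored big-endian, the bytes at ascending addresses are 8D 28 6A 32 34 CA.
Read back as little-endian, the first byte is least significant, giving 0xCA34326A288D.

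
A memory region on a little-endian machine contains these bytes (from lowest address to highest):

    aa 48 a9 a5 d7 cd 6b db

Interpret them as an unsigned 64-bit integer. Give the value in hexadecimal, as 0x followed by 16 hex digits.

0xDB6BCDD7A5A948AA

In little-endian order the low byte comes first in memory.
Reassemble most-significant byte first: DB 6B CD D7 A5 A9 48 AA → 0xDB6BCDD7A5A948AA.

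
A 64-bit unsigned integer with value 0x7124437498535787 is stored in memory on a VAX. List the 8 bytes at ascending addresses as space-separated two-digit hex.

Split into bytes (most-significant first): 71 24 43 74 98 53 57 87.
Little-endian: lowest address holds the least-significant byte.
So at ascending addresses the bytes are 87 57 53 98 74 43 24 71.

87 57 53 98 74 43 24 71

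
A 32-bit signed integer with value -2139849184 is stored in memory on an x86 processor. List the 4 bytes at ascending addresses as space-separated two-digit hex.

Two's complement of -2139849184 in 32 bits: 2139849184 = 0x7F8B81E0; invert → 0x80747E1F; add 1 → 0x80747E20.
Split into bytes (most-significant first): 80 74 7E 20.
Little-endian: lowest address holds the least-significant byte.
So at ascending addresses the bytes are 20 7E 74 80.

20 7E 74 80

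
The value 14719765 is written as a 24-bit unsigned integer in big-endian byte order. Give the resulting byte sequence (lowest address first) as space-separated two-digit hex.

14719765 in hexadecimal, padded to 24 bits, is 0xE09B15.
Split into bytes (most-significant first): E0 9B 15.
Big-endian: lowest address holds the most-significant byte.
So the memory order matches the most-significant-first order: E0 9B 15.

E0 9B 15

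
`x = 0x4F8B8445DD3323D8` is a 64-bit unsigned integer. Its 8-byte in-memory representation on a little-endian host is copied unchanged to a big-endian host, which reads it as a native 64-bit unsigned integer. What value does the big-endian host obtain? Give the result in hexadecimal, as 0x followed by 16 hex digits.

0xD82333DD45848B4F

Stored little-endian, the bytes at ascending addresses are D8 23 33 DD 45 84 8B 4F.
Read back as big-endian, the last byte is least significant, giving 0xD82333DD45848B4F.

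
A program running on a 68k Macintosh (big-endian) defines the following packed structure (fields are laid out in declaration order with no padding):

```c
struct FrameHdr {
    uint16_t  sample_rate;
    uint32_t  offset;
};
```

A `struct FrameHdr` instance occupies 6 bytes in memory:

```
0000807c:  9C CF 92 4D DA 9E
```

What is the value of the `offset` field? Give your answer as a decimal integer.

`offset` follows `sample_rate` (2 bytes), so it starts at byte offset 2 and occupies 4 bytes.
Bytes at offsets 2..5: 92 4D DA 9E.
Big-endian stores the most-significant byte at the lowest address.
The bytes are already most-significant first: 0x924DDA9E.
0x924DDA9E = 2454575774.

2454575774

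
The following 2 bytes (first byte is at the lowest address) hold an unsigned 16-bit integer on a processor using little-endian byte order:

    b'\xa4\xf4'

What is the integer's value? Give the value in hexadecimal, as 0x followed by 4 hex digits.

Little-endian: lowest address holds the least-significant byte.
Reassemble most-significant byte first: F4 A4 → 0xF4A4.

0xF4A4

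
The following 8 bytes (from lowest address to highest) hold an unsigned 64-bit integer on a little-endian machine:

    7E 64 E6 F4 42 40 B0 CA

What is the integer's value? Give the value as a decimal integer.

14605244247883277438

Little-endian: lowest address holds the least-significant byte.
Reassemble most-significant byte first: CA B0 40 42 F4 E6 64 7E → 0xCAB04042F4E6647E.
0xCAB04042F4E6647E = 14605244247883277438.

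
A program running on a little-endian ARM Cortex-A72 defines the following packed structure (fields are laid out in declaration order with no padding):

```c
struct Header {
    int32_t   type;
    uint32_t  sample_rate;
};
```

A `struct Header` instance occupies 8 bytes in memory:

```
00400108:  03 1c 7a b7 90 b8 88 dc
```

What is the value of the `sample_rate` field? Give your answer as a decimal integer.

`sample_rate` follows `type` (4 bytes), so it starts at byte offset 4 and occupies 4 bytes.
Bytes at offsets 4..7: 90 B8 88 DC.
Little-endian: lowest address holds the least-significant byte.
Reassemble most-significant byte first: DC 88 B8 90 → 0xDC88B890.
0xDC88B890 = 3699947664.

3699947664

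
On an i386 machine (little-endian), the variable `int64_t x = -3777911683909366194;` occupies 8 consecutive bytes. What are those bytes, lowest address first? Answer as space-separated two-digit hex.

Two's complement of -3777911683909366194 in 64 bits: 3777911683909366194 = 0x346DD6A9083731B2; invert → 0xCB922956F7C8CE4D; add 1 → 0xCB922956F7C8CE4E.
Split into bytes (most-significant first): CB 92 29 56 F7 C8 CE 4E.
Little-endian: lowest address holds the least-significant byte.
So at ascending addresses the bytes are 4E CE C8 F7 56 29 92 CB.

4E CE C8 F7 56 29 92 CB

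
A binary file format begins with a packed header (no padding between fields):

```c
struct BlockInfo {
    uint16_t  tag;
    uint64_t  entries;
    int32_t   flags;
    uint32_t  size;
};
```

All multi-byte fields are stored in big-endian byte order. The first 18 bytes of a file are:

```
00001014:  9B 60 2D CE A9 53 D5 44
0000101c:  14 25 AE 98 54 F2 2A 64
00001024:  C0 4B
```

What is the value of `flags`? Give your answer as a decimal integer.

-1365748494

`flags` follows `tag` (2 B), `entries` (8 B), so it starts at offset 2 + 8 = 10 and occupies 4 bytes.
Bytes at offsets 10..13: AE 98 54 F2.
In big-endian order the high byte comes first in memory.
The bytes are already most-significant first: 0xAE9854F2.
Top bit is set, so as a signed 32-bit value this is 0xAE9854F2 − 2^32 = -1365748494.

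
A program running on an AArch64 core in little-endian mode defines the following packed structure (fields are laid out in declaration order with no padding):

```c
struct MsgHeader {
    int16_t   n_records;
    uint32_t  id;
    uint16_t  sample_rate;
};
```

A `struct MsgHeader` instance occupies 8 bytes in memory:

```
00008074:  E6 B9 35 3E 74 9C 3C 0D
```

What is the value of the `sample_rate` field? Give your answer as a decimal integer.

3388

`sample_rate` follows `n_records` (2 B), `id` (4 B), so it starts at offset 2 + 4 = 6 and occupies 2 bytes.
Bytes at offsets 6..7: 3C 0D.
Little-endian stores the least-significant byte at the lowest address.
Reassemble most-significant byte first: 0D 3C → 0x0D3C.
0x0D3C = 3388.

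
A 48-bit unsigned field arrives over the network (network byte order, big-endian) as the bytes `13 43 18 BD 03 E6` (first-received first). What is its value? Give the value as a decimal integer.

21178898777062

In big-endian order the high byte comes first in memory.
The bytes are already most-significant first: 0x134318BD03E6.
0x134318BD03E6 = 21178898777062.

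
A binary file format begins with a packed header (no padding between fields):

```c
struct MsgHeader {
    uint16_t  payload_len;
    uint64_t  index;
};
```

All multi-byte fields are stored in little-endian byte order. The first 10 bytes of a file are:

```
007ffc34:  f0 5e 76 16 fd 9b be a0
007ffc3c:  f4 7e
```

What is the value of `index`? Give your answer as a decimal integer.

`index` follows `payload_len` (2 bytes), so it starts at byte offset 2 and occupies 8 bytes.
Bytes at offsets 2..9: 76 16 FD 9B BE A0 F4 7E.
Little-endian stores the least-significant byte at the lowest address.
Reassemble most-significant byte first: 7E F4 A0 BE 9B FD 16 76 → 0x7EF4A0BE9BFD1676.
0x7EF4A0BE9BFD1676 = 9148113483617605238.

9148113483617605238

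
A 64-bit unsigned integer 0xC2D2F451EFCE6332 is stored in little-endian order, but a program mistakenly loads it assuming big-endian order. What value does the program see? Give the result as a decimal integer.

3630973251858256578

Stored little-endian, the bytes at ascending addresses are 32 63 CE EF 51 F4 D2 C2.
Read back as big-endian, the last byte is least significant, giving 0x3263CEEF51F4D2C2.
0x3263CEEF51F4D2C2 = 3630973251858256578.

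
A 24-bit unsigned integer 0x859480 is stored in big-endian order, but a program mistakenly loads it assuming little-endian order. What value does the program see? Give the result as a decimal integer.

Stored big-endian, the bytes at ascending addresses are 85 94 80.
Read back as little-endian, the first byte is least significant, giving 0x809485.
0x809485 = 8426629.

8426629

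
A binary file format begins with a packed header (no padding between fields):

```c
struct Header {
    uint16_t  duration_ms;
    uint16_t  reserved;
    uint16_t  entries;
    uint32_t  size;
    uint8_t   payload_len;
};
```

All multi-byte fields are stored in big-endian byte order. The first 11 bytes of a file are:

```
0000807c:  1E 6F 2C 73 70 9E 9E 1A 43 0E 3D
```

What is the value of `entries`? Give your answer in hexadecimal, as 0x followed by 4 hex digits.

0x709E

`entries` follows `duration_ms` (2 B), `reserved` (2 B), so it starts at offset 2 + 2 = 4 and occupies 2 bytes.
Bytes at offsets 4..5: 70 9E.
In big-endian order the high byte comes first in memory.
The bytes are already most-significant first: 0x709E.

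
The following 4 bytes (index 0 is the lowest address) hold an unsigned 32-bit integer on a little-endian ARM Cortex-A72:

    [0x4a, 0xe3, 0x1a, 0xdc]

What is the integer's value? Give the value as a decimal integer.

Little-endian stores the least-significant byte at the lowest address.
Reassemble most-significant byte first: DC 1A E3 4A → 0xDC1AE34A.
0xDC1AE34A = 3692749642.

3692749642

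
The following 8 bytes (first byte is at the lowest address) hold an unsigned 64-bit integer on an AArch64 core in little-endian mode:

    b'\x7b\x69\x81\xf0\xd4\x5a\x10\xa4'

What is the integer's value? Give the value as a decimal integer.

11822048892462131579

Little-endian: lowest address holds the least-significant byte.
Reassemble most-significant byte first: A4 10 5A D4 F0 81 69 7B → 0xA4105AD4F081697B.
0xA4105AD4F081697B = 11822048892462131579.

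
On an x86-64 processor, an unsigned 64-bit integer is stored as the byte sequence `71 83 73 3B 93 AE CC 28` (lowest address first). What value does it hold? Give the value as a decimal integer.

2939916604146942833

Little-endian: lowest address holds the least-significant byte.
Reassemble most-significant byte first: 28 CC AE 93 3B 73 83 71 → 0x28CCAE933B738371.
0x28CCAE933B738371 = 2939916604146942833.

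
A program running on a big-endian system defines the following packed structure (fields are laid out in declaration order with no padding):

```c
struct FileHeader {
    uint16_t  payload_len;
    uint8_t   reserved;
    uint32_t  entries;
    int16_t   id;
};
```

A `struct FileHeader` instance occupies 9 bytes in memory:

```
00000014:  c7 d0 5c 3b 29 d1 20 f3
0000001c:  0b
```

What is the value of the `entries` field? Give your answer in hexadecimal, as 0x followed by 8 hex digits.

`entries` follows `payload_len` (2 B), `reserved` (1 B), so it starts at offset 2 + 1 = 3 and occupies 4 bytes.
Bytes at offsets 3..6: 3B 29 D1 20.
In big-endian order the high byte comes first in memory.
The bytes are already most-significant first: 0x3B29D120.

0x3B29D120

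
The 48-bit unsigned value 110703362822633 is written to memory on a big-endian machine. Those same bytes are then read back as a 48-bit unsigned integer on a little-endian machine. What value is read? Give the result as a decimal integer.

110703362822633 in 48-bit hexadecimal is 0x64AF229DD1E9.
Stored big-endian, the bytes at ascending addresses are 64 AF 22 9D D1 E9.
Read back as little-endian, the first byte is least significant, giving 0xE9D19D22AF64.
0xE9D19D22AF64 = 257086493732708.

257086493732708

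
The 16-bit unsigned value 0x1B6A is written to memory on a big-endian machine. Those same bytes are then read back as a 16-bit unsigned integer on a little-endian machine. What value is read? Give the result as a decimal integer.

27163

Stored big-endian, the bytes at ascending addresses are 1B 6A.
Read back as little-endian, the first byte is least significant, giving 0x6A1B.
0x6A1B = 27163.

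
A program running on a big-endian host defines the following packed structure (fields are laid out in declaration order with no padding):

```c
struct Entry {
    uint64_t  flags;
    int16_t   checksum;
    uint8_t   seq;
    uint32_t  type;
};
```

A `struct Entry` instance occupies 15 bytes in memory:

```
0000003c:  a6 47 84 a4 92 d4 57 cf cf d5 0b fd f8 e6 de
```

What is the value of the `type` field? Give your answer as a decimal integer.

4260947678

`type` follows `flags` (8 B), `checksum` (2 B), `seq` (1 B), so it starts at offset 8 + 2 + 1 = 11 and occupies 4 bytes.
Bytes at offsets 11..14: FD F8 E6 DE.
In big-endian order the high byte comes first in memory.
The bytes are already most-significant first: 0xFDF8E6DE.
0xFDF8E6DE = 4260947678.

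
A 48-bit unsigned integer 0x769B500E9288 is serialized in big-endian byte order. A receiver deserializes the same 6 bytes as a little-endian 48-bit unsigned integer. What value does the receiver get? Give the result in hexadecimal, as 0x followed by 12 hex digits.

Stored big-endian, the bytes at ascending addresses are 76 9B 50 0E 92 88.
Read back as little-endian, the first byte is least significant, giving 0x88920E509B76.

0x88920E509B76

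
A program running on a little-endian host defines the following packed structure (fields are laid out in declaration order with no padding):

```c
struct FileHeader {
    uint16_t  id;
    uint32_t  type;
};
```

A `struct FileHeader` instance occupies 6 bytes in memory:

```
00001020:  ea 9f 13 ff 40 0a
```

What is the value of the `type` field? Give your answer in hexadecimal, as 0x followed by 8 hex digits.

0x0A40FF13

`type` follows `id` (2 bytes), so it starts at byte offset 2 and occupies 4 bytes.
Bytes at offsets 2..5: 13 FF 40 0A.
Little-endian: lowest address holds the least-significant byte.
Reassemble most-significant byte first: 0A 40 FF 13 → 0x0A40FF13.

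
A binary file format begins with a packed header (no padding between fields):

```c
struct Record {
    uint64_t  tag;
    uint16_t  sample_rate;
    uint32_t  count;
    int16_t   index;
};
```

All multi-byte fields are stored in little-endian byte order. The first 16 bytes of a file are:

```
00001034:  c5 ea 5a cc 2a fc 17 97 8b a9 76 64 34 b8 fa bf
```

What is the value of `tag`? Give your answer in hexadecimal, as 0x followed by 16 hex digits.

0x9717FC2ACC5AEAC5

`tag` is the first field, at byte offset 0, occupying 8 bytes.
Bytes at offsets 0..7: C5 EA 5A CC 2A FC 17 97.
In little-endian order the low byte comes first in memory.
Reassemble most-significant byte first: 97 17 FC 2A CC 5A EA C5 → 0x9717FC2ACC5AEAC5.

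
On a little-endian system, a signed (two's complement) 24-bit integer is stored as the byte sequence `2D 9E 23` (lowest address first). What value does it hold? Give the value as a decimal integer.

In little-endian order the low byte comes first in memory.
Reassemble most-significant byte first: 23 9E 2D → 0x239E2D.
0x239E2D = 2334253.

2334253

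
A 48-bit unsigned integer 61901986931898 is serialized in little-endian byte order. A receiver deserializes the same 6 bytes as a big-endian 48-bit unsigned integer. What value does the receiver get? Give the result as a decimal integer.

204667836255288

61901986931898 in 48-bit hexadecimal is 0x384CADF124BA.
Stored little-endian, the bytes at ascending addresses are BA 24 F1 AD 4C 38.
Read back as big-endian, the last byte is least significant, giving 0xBA24F1AD4C38.
0xBA24F1AD4C38 = 204667836255288.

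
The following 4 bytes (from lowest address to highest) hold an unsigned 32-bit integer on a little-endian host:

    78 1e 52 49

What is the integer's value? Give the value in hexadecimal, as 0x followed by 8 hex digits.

0x49521E78

In little-endian order the low byte comes first in memory.
Reassemble most-significant byte first: 49 52 1E 78 → 0x49521E78.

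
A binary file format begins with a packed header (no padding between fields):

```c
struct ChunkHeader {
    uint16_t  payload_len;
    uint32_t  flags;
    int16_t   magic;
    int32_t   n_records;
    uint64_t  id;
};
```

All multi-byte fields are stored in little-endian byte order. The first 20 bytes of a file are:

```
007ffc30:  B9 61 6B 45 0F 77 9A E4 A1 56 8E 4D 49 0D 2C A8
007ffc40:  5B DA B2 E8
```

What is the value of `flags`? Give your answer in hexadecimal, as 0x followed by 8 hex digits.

0x770F456B

`flags` follows `payload_len` (2 bytes), so it starts at byte offset 2 and occupies 4 bytes.
Bytes at offsets 2..5: 6B 45 0F 77.
Little-endian stores the least-significant byte at the lowest address.
Reassemble most-significant byte first: 77 0F 45 6B → 0x770F456B.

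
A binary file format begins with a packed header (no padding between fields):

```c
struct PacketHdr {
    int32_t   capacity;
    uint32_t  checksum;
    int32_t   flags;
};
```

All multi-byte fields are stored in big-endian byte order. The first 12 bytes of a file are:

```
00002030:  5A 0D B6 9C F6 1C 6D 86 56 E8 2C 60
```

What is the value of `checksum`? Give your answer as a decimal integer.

`checksum` follows `capacity` (4 bytes), so it starts at byte offset 4 and occupies 4 bytes.
Bytes at offsets 4..7: F6 1C 6D 86.
In big-endian order the high byte comes first in memory.
The bytes are already most-significant first: 0xF61C6D86.
0xF61C6D86 = 4129058182.

4129058182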